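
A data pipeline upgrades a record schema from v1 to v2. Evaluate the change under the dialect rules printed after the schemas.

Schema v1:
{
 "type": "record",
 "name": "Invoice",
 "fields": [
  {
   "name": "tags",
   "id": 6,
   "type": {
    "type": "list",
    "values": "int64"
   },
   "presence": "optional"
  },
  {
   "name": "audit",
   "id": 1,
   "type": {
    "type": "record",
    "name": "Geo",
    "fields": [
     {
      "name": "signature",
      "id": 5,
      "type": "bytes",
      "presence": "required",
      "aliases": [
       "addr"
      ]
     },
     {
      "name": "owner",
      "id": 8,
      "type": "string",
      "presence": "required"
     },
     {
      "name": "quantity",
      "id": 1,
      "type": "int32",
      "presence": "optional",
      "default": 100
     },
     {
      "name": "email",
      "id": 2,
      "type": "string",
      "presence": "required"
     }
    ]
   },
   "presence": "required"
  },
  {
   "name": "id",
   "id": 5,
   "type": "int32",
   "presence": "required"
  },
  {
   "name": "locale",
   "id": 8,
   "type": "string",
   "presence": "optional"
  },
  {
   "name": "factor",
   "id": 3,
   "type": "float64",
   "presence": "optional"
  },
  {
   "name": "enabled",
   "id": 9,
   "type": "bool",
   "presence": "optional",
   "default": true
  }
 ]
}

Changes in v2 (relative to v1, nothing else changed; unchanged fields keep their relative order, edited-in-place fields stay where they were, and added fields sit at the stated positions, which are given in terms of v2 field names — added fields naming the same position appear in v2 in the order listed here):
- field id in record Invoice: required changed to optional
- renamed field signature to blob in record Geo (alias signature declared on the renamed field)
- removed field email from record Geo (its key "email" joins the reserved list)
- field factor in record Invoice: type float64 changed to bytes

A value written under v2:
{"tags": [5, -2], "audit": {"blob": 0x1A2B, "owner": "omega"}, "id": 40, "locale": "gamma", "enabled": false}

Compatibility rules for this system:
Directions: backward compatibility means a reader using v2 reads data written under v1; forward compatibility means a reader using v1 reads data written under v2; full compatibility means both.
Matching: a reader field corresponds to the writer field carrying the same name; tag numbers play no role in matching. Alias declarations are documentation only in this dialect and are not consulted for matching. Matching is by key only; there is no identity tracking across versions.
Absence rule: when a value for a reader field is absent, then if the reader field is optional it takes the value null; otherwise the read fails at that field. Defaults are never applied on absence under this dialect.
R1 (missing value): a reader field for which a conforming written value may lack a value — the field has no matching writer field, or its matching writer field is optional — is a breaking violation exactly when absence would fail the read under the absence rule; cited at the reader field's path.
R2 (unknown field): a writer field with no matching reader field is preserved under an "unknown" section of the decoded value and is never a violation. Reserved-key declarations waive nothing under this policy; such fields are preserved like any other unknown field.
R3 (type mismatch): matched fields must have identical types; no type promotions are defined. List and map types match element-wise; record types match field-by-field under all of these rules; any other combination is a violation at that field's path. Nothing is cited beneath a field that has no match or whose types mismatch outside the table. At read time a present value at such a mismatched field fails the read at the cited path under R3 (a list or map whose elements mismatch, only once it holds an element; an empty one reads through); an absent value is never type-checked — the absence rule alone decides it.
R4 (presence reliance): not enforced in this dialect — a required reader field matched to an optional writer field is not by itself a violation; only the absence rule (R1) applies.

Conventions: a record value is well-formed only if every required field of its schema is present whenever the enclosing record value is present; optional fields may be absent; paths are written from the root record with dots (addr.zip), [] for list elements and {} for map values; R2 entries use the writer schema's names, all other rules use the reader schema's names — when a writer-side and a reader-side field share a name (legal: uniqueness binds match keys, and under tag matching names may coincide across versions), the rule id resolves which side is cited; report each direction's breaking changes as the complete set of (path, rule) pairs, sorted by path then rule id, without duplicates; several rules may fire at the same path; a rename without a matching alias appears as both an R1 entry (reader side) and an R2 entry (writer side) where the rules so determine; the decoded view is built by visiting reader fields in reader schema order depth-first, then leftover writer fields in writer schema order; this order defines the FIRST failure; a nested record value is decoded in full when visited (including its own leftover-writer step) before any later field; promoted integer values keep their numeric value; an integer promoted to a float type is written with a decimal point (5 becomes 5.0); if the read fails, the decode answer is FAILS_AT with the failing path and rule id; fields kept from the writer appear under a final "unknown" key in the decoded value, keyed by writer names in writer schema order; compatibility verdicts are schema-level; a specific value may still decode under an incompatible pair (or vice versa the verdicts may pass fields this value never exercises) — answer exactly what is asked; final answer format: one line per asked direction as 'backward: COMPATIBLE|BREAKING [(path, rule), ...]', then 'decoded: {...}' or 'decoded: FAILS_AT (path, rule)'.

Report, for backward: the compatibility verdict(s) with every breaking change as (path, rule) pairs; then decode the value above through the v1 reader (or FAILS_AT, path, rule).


backward: BREAKING [(audit.blob, R1), (factor, R3)]; decoded: FAILS_AT (audit.signature, R1)

the writer's type comes first in each Invoice pair
backward for Invoice (reader v2, writer v1):
  tags: list<int64> -> list<int64>, writer optional; from tags
  audit: Geo -> Geo, writer required; from audit
  id: int32 -> int32, writer required; from id
  locale: string -> string, writer optional; from locale
  factor: float64 -> bytes, writer optional; from factor
  enabled: bool -> bool, writer optional; from enabled
  audit.blob has no writer counterpart
  audit.owner: string -> string, writer required; from audit.owner
  audit.quantity: int32 -> int32, writer optional; from audit.quantity
  leftover writer field: audit.signature
  leftover writer field: audit.email
  violation R1 at audit.blob
  violation R3 at factor
  => 2 violation(s): backward is BREAKING for Invoice
decode (reader v1):
  tags := [5, -2]
  read fails at audit.signature under R1 (no fill)
  => FAILS_AT (audit.signature, R1)
diffs on Invoice not affecting the asked answer:
  field id in record Invoice: required changed to optional -> affects forward compatibility only, which is not asked
  removed field email from record Geo (its key "email" joins the reserved list) -> affects forward compatibility only, which is not asked


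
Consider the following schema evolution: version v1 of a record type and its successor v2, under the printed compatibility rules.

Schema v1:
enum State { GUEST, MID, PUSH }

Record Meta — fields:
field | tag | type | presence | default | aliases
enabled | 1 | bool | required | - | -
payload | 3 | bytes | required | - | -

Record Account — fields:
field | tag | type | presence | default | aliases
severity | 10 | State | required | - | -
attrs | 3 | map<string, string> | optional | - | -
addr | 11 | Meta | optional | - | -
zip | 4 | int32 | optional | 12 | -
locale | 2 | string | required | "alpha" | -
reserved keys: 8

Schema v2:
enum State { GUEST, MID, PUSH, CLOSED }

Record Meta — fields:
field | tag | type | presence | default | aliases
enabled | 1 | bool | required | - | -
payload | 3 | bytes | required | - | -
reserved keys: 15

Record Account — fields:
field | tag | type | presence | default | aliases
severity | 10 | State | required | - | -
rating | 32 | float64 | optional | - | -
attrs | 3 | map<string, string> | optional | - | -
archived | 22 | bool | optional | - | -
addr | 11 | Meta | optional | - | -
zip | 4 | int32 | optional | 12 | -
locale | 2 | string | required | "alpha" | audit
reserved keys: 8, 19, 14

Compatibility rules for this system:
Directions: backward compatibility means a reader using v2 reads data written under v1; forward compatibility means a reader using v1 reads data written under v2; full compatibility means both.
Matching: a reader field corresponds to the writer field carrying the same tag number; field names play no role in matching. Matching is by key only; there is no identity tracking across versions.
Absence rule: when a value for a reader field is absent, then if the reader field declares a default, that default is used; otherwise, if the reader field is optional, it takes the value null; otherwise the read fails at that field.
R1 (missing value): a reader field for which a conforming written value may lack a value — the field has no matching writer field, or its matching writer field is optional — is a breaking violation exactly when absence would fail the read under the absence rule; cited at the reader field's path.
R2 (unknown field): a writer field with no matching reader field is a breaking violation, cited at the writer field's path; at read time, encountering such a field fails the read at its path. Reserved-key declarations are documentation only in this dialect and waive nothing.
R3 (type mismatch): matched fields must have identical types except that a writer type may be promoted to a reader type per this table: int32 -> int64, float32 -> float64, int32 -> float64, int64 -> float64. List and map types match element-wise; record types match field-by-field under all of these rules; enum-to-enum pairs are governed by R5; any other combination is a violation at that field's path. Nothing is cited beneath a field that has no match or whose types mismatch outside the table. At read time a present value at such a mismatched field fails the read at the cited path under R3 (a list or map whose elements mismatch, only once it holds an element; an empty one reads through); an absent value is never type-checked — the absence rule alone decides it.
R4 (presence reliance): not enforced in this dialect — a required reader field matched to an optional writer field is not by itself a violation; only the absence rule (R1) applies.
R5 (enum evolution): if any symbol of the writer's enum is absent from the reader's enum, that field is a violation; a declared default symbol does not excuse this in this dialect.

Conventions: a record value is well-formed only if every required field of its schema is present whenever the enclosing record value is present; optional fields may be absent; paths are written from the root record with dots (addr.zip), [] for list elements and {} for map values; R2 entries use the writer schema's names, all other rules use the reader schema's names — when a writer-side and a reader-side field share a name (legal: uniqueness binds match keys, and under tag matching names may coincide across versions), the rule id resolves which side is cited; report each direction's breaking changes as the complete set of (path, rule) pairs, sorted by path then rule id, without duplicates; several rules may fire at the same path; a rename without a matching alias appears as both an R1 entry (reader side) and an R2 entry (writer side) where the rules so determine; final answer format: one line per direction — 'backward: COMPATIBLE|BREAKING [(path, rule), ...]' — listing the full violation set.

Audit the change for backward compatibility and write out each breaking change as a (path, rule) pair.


each type pair in Account: writer, then reader
checking backward for Account: reader v2 against writer v1:
  severity <- severity (State -> State, writer required)
  rating has no writer counterpart
  attrs <- attrs (map<string, string> -> map<string, string>, writer optional)
  archived has no writer counterpart
  addr <- addr (Meta -> Meta, writer optional)
  zip <- zip (int32 -> int32, writer optional)
  locale <- locale (string -> string, writer required)
  addr.enabled <- addr.enabled (bool -> bool, writer required)
  addr.payload <- addr.payload (bytes -> bytes, writer required)
  => no violations; backward on Account: COMPATIBLE
diffs on Account not affecting the asked answer:
  enum State (field severity in record Account): symbol CLOSED added -> fires only in the forward direction of Account, which is not asked here
  added field rating to record Account: optional float64, tag 32 (in v2 it sits immediately before attrs) -> fires only in the forward direction of Account, which is not asked here
  added field archived to record Account: optional bool, tag 22 (in v2 it sits immediately before addr) -> fires only in the forward direction of Account, which is not asked here

backward: COMPATIBLE []


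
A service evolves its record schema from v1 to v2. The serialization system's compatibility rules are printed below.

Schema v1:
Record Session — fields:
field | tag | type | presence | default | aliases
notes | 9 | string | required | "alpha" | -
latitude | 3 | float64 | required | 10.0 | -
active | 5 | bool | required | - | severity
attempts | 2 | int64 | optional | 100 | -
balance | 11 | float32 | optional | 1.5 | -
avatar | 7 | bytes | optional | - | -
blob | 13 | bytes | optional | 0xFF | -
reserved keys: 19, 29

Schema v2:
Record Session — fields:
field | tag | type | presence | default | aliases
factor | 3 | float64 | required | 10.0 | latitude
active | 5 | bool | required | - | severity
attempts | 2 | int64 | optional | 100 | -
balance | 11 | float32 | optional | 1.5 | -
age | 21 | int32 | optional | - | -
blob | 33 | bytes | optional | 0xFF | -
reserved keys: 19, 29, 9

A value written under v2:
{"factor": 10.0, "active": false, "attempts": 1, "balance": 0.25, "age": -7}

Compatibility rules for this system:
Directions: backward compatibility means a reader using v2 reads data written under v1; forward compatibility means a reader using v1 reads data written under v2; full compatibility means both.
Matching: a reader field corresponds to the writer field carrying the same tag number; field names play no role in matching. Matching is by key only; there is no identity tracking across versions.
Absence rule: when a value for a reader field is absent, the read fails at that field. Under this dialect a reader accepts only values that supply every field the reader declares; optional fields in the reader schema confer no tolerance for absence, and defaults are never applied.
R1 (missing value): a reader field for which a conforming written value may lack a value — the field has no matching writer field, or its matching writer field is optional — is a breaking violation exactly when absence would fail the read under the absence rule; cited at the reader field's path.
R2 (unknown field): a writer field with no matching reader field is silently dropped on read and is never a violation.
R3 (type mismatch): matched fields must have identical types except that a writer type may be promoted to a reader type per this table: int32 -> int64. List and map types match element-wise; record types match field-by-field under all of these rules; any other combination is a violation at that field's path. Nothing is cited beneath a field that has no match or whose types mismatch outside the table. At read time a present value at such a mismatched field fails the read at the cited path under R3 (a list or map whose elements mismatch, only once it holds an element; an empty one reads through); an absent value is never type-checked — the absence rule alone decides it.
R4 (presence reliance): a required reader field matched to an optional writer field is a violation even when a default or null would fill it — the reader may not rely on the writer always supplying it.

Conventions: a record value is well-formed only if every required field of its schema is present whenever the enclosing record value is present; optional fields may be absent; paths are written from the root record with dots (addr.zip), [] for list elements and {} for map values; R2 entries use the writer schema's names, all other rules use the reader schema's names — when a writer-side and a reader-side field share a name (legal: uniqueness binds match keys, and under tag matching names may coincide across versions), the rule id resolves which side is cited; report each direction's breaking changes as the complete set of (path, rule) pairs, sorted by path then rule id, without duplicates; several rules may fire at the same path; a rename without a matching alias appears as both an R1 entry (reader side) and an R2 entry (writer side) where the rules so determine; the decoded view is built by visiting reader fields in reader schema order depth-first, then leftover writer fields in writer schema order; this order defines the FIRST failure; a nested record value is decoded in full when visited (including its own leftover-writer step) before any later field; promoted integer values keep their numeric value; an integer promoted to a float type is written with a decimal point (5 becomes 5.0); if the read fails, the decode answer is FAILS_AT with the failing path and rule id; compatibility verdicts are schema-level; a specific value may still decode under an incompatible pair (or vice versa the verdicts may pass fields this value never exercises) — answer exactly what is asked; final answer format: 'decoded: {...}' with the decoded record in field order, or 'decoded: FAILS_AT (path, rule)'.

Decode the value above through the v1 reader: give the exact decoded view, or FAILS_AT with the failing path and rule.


decoded: FAILS_AT (notes, R1)

in Session below, arrows point writer -> reader
migrating the Session value to v1:
  read fails at notes under R1 (no fill)
  => FAILS_AT (notes, R1)
remaining Session differences; none change what is asked:
  added field age to record Session: optional int32, tag 21 (in v2 it sits immediately before blob) -> a verdict-level change on Session — the shown value reads the same
  removed field avatar from record Session -> a verdict-level change on Session — the shown value reads the same
  field blob in record Session: tag 13 changed to 33 -> fires no rule on Session under this dialect and leaves the result unchanged
  renamed field latitude to factor in record Session (alias latitude declared on the renamed field) -> fires no rule on Session under this dialect and leaves the result unchanged


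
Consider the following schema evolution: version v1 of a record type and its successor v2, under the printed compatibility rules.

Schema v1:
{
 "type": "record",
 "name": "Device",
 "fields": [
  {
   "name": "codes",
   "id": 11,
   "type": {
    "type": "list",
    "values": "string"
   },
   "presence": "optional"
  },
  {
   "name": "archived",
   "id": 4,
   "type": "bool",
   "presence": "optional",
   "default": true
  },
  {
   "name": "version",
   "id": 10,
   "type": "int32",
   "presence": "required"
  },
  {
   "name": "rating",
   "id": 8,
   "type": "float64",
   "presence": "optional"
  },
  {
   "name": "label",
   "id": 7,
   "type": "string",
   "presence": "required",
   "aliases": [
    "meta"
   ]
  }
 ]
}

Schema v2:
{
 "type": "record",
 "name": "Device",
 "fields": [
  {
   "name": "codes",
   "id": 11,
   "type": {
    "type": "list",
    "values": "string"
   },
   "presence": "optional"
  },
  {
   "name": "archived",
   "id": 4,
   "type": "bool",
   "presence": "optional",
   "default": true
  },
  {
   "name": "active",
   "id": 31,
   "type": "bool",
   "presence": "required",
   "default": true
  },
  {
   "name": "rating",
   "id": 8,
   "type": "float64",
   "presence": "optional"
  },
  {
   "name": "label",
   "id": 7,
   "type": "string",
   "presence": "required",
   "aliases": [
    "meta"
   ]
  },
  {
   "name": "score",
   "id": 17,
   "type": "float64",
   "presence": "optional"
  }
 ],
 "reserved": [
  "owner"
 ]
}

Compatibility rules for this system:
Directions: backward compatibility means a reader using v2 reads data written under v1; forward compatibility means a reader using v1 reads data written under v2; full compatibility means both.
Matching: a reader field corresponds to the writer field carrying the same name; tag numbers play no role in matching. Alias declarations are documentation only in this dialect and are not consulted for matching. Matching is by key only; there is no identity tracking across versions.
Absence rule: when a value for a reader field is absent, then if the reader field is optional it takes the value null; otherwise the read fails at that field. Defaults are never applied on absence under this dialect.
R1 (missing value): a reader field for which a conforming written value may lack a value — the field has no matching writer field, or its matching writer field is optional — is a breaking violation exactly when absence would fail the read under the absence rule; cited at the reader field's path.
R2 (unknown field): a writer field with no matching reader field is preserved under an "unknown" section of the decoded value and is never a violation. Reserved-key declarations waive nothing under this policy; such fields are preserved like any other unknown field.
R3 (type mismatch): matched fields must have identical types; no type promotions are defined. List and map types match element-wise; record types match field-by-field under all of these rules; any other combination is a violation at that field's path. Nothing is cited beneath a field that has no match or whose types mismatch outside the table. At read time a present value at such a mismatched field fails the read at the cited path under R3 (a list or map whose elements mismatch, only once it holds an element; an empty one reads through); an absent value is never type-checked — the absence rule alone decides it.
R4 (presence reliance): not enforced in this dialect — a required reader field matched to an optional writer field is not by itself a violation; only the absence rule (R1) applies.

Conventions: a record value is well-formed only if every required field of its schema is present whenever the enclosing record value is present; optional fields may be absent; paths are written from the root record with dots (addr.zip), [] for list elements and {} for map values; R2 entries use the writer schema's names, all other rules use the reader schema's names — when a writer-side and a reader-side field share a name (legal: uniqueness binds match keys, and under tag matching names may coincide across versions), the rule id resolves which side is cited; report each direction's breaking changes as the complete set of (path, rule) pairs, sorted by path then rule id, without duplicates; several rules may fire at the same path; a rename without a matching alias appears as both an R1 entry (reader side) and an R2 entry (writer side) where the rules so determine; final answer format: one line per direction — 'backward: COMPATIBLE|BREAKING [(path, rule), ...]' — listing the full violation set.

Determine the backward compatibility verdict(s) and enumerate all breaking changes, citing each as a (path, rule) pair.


backward: BREAKING [(active, R1)]

the writer's type comes first in each Device pair
backward for Device (reader v2, writer v1):
  codes: list<string> -> list<string>, writer optional; from codes
  archived: bool -> bool, writer optional; from archived
  active: no writer match
  rating: float64 -> float64, writer optional; from rating
  label: string -> string, writer required; from label
  score: no writer match
  writer version: unknown to reader
  R1 fires at active
  => backward: BREAKING (1)
the other Device changes do not affect what is asked:
  added field score to record Device: optional float64, tag 17 (in v2 it sits last) -> no rule fires on it in Device's dialect; the asked verdict holds
  removed field version from record Device -> matters only for Device's forward compatibility — outside the asked direction


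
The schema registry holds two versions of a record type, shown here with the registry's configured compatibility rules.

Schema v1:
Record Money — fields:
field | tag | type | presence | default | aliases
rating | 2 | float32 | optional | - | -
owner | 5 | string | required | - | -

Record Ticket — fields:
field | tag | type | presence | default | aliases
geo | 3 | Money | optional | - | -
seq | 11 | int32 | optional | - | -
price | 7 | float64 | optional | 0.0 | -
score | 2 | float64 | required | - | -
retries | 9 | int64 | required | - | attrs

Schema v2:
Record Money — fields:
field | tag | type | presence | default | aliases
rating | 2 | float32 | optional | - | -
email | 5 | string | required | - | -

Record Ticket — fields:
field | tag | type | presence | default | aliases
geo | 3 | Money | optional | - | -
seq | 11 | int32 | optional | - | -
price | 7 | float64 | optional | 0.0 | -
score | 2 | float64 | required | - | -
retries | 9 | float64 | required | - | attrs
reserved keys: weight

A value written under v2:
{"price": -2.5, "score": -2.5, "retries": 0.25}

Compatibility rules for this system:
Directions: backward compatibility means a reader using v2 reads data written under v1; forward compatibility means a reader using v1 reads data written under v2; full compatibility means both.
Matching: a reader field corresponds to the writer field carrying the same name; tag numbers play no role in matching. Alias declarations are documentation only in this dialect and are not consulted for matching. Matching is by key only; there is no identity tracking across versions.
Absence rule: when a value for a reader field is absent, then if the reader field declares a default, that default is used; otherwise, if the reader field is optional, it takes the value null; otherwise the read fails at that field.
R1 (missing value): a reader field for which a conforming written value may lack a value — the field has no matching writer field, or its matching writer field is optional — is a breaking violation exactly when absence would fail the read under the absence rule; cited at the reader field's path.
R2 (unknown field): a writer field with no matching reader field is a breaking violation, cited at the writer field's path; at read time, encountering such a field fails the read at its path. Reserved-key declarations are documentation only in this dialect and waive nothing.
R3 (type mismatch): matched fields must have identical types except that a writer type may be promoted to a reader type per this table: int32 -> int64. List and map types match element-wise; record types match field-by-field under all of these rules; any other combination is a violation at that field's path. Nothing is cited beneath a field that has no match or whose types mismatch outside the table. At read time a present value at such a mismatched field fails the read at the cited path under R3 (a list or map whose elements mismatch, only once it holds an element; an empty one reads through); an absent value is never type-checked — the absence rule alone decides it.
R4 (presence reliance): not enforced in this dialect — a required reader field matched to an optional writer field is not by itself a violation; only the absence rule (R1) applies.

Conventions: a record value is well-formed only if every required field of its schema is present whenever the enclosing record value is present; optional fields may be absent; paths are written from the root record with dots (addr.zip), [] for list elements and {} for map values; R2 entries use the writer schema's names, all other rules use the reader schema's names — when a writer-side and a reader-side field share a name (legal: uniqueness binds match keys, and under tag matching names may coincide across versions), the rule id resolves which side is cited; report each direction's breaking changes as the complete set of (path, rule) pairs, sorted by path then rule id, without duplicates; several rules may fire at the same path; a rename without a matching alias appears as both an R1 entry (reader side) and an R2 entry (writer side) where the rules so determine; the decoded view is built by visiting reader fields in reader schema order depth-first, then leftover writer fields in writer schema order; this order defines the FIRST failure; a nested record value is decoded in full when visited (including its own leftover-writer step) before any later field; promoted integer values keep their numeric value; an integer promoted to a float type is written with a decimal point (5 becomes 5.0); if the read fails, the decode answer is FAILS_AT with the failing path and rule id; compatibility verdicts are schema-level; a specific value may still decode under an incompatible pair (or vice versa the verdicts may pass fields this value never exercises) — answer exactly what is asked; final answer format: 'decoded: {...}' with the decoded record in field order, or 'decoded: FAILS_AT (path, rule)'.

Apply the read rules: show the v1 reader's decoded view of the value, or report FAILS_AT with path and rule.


decoded: FAILS_AT (retries, R3)

each type pair in Ticket: writer, then reader
decode (reader v1):
  geo := null (not supplied -> null)
  seq := null (not supplied -> null)
  price := -2.5
  score := -2.5
  read fails at retries under R3
  => FAILS_AT (retries, R3)
ruling out the remaining Ticket differences:
  renamed field owner to email in record Money -> changes Ticket's schema-level verdicts only — the decode of this value is the same


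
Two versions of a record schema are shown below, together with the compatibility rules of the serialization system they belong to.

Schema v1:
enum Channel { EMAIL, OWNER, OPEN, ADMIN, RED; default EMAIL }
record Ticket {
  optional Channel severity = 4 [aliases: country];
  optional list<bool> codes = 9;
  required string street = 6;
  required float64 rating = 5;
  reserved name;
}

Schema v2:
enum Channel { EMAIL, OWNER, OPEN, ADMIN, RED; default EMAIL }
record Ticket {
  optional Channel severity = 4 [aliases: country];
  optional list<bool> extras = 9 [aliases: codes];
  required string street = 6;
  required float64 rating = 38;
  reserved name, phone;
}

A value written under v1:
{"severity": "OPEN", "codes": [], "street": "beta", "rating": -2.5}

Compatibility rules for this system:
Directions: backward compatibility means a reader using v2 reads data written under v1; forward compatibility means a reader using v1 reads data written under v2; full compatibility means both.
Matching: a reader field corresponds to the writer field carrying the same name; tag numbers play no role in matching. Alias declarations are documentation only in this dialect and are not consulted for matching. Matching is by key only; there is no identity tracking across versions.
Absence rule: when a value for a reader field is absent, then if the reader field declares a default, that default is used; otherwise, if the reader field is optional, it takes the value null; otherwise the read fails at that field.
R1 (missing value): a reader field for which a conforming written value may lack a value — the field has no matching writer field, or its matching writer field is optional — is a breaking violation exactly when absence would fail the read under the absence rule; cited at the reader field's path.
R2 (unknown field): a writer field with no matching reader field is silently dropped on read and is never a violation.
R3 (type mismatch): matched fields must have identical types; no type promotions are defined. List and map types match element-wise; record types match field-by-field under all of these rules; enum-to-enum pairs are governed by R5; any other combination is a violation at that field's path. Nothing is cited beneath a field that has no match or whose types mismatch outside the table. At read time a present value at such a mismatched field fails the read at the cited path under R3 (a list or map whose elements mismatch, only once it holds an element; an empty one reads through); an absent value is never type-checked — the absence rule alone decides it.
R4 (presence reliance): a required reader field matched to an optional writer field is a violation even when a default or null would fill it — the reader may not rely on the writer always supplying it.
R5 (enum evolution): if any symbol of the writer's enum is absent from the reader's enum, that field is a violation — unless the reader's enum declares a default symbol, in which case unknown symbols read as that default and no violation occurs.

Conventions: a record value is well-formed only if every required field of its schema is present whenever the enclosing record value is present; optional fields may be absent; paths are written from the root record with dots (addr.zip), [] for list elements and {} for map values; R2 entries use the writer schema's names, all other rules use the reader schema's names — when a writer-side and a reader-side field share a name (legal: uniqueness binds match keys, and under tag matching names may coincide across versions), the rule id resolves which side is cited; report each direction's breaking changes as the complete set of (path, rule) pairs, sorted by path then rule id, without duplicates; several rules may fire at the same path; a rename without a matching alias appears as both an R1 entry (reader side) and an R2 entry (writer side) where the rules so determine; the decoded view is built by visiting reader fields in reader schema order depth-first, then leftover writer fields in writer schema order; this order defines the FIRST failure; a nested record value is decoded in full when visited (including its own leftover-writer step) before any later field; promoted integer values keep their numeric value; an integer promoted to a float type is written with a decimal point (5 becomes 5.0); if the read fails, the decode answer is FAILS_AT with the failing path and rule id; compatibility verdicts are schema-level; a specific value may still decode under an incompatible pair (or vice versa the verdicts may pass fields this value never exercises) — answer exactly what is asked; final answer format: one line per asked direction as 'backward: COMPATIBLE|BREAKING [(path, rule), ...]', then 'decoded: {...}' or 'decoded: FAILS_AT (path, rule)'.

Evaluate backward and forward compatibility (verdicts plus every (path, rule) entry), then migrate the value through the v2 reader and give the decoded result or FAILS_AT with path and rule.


backward: COMPATIBLE []; forward: COMPATIBLE []; decoded: {"severity": "OPEN", "extras": null, "street": "beta", "rating": -2.5}

the writer's type comes first in each Ticket pair
backward analysis of Ticket with v2 as reader and v1 as writer:
  Channel -> Channel, writer optional: severity aligns to severity
  extras: no writer match
  string -> string, writer required: street aligns to street
  float64 -> float64, writer required: rating aligns to rating
  writer codes: unknown to reader
  => backward verdict for Ticket: COMPATIBLE, no violations
forward analysis of Ticket with v1 as reader and v2 as writer:
  Channel -> Channel, writer optional: severity aligns to severity
  codes: no writer match
  string -> string, writer required: street aligns to street
  float64 -> float64, writer required: rating aligns to rating
  writer extras: unknown to reader
  => forward verdict for Ticket: COMPATIBLE, no violations
migrating the Ticket value to v2:
  severity := "OPEN"
  extras := null (not supplied -> null)
  street := "beta"
  rating := -2.5
  writer codes: unmatched, discarded
  => decoded: {"severity": "OPEN", "extras": null, "street": "beta", "rating": -2.5}


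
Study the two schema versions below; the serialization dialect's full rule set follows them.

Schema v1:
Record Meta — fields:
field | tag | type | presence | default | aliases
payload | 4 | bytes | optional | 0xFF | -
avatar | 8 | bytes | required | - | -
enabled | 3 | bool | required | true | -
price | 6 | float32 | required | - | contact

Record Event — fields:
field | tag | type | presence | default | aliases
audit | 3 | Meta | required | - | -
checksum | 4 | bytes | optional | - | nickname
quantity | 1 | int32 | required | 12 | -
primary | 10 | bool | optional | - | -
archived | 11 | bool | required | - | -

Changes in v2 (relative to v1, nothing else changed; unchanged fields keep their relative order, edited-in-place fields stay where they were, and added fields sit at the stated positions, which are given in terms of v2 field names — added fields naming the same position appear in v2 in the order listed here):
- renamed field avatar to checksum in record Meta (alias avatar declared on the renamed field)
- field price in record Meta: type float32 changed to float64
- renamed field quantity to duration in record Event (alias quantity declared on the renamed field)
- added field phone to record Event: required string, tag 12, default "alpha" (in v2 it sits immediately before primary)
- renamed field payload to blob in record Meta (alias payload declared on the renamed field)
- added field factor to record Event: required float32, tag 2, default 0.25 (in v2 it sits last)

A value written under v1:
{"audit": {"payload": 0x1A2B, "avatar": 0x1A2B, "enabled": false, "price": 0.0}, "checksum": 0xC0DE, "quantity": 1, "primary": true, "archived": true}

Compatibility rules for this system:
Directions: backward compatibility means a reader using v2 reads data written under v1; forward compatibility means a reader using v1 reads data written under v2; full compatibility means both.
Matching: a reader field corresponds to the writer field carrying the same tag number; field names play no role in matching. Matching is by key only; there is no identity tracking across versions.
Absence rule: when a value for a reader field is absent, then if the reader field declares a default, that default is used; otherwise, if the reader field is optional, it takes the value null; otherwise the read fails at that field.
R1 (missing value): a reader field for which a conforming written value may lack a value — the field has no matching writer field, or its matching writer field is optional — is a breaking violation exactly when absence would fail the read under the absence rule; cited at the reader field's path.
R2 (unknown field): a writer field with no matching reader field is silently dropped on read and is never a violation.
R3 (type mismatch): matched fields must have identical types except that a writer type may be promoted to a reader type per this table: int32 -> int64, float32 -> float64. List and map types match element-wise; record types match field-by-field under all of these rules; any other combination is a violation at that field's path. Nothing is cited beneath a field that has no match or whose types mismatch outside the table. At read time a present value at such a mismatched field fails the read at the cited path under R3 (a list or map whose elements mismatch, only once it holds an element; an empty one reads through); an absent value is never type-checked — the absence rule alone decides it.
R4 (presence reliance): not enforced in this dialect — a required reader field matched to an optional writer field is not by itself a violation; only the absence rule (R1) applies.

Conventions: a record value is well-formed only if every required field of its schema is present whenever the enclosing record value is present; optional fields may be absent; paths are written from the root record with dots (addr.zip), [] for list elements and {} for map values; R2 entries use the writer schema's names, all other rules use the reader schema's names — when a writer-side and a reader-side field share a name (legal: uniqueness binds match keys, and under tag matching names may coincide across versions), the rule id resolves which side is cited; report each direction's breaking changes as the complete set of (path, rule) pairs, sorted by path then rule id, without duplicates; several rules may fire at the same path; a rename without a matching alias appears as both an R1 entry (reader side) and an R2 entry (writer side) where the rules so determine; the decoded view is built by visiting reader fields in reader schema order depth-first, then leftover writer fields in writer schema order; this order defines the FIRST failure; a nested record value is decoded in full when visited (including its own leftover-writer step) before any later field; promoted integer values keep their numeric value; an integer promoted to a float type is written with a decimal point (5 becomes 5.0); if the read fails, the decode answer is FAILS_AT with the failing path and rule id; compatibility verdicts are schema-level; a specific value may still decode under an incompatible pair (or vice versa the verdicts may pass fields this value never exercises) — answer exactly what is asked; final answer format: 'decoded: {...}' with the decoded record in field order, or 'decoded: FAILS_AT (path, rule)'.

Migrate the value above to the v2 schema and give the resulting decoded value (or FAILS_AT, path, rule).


in Event below, arrows point writer -> reader
migrating the Event value to v2:
  audit.blob := 0x1A2B (from writer payload)
  audit.checksum := 0x1A2B (from writer avatar)
  audit.enabled := false
  audit.price := 0.0 (float32 -> float64)
  checksum := 0xC0DE
  duration := 1 (from writer quantity)
  phone := "alpha" (absent -> default)
  primary := true
  archived := true
  factor := 0.25 (absent -> default)
  => decoded: {"audit": {"blob": 0x1A2B, "checksum": 0x1A2B, "enabled": false, "price": 0.0}, "checksum": 0xC0DE, "duration": 1, "phone": "alpha", "primary": true, "archived": true, "factor": 0.25}
ruling out the remaining Event differences:
  field price in record Meta: type float32 changed to float64 -> shifts the Event verdicts, not this decode

decoded: {"audit": {"blob": 0x1A2B, "checksum": 0x1A2B, "enabled": false, "price": 0.0}, "checksum": 0xC0DE, "duration": 1, "phone": "alpha", "primary": true, "archived": true, "factor": 0.25}
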